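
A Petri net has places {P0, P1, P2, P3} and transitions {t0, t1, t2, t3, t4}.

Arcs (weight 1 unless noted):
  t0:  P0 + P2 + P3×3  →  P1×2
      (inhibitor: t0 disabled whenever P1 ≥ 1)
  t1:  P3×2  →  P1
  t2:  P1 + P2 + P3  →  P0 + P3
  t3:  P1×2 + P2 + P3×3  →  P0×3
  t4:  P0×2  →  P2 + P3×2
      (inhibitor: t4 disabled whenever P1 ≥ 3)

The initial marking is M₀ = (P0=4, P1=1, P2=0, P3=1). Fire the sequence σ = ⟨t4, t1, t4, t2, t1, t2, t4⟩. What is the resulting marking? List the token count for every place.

step 1: fire t4:  (P0=4, P1=1, P2=0, P3=1) → (P0=2, P1=1, P2=1, P3=3)
step 2: fire t1:  (P0=2, P1=1, P2=1, P3=3) → (P0=2, P1=2, P2=1, P3=1)
step 3: fire t4:  (P0=2, P1=2, P2=1, P3=1) → (P0=0, P1=2, P2=2, P3=3)
step 4: fire t2:  (P0=0, P1=2, P2=2, P3=3) → (P0=1, P1=1, P2=1, P3=3)
step 5: fire t1:  (P0=1, P1=1, P2=1, P3=3) → (P0=1, P1=2, P2=1, P3=1)
step 6: fire t2:  (P0=1, P1=2, P2=1, P3=1) → (P0=2, P1=1, P2=0, P3=1)
step 7: fire t4:  (P0=2, P1=1, P2=0, P3=1) → (P0=0, P1=1, P2=1, P3=3)

(P0=0, P1=1, P2=1, P3=3)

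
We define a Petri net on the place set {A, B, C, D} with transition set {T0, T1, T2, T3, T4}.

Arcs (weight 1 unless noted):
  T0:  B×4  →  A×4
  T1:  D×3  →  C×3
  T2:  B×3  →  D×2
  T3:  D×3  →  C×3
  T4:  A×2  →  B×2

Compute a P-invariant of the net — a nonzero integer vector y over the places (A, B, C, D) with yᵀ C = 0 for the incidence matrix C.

Incidence matrix C (rows=places, cols=transitions):
       T0   T1   T2   T3   T4
    A   4    0    0    0   -2
    B  -4    0   -3    0    2
    C   0    3    0    3    0
    D   0   -3    2   -3    0

Candidate y = [2, 2, 3, 3]; check y·C column-wise:
  col T0: 2·4 + 2·-4 + 3·0 + 3·0 = 0
  col T1: 2·0 + 2·0 + 3·3 + 3·-3 = 0
  col T2: 2·0 + 2·-3 + 3·0 + 3·2 = 0
  col T3: 2·0 + 2·0 + 3·3 + 3·-3 = 0
  col T4: 2·-2 + 2·2 + 3·0 + 3·0 = 0

y = (A:2, B:2, C:3, D:3)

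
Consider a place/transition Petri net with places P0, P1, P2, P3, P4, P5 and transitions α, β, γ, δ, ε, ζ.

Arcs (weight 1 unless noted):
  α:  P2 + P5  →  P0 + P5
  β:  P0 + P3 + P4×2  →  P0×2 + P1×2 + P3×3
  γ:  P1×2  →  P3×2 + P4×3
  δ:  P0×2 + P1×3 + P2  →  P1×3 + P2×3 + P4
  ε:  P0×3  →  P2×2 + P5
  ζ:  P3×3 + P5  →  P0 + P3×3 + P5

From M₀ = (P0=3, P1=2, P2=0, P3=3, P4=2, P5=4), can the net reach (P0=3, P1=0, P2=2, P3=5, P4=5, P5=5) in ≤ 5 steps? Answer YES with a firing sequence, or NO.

YES — reachable via ⟨γ, ε, ζ, ζ, ζ⟩ (5 firings)

step 1: fire γ:  (P0=3, P1=2, P2=0, P3=3, P4=2, P5=4) → (P0=3, P1=0, P2=0, P3=5, P4=5, P5=4)
step 2: fire ε:  (P0=3, P1=0, P2=0, P3=5, P4=5, P5=4) → (P0=0, P1=0, P2=2, P3=5, P4=5, P5=5)
step 3: fire ζ:  (P0=0, P1=0, P2=2, P3=5, P4=5, P5=5) → (P0=1, P1=0, P2=2, P3=5, P4=5, P5=5)
step 4: fire ζ:  (P0=1, P1=0, P2=2, P3=5, P4=5, P5=5) → (P0=2, P1=0, P2=2, P3=5, P4=5, P5=5)
step 5: fire ζ:  (P0=2, P1=0, P2=2, P3=5, P4=5, P5=5) → (P0=3, P1=0, P2=2, P3=5, P4=5, P5=5)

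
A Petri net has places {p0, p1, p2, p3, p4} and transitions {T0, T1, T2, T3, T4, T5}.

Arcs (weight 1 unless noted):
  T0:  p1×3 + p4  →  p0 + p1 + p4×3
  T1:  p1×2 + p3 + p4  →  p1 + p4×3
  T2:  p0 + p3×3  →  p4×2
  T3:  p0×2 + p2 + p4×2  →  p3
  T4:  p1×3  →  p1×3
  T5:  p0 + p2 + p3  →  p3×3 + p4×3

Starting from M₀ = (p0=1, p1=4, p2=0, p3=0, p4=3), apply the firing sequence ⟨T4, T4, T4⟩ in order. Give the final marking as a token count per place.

(p0=1, p1=4, p2=0, p3=0, p4=3)

step 1: fire T4:  (p0=1, p1=4, p2=0, p3=0, p4=3) → (p0=1, p1=4, p2=0, p3=0, p4=3)
step 2: fire T4:  (p0=1, p1=4, p2=0, p3=0, p4=3) → (p0=1, p1=4, p2=0, p3=0, p4=3)
step 3: fire T4:  (p0=1, p1=4, p2=0, p3=0, p4=3) → (p0=1, p1=4, p2=0, p3=0, p4=3)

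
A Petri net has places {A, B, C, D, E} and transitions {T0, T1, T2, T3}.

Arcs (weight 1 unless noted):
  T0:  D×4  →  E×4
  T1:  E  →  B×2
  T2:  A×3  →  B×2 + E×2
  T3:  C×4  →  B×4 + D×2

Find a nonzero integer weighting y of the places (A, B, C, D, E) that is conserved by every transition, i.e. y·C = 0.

y = (A:2, B:1, C:2, D:2, E:2)

Incidence matrix C (rows=places, cols=transitions):
       T0   T1   T2   T3
    A   0    0   -3    0
    B   0    2    2    4
    C   0    0    0   -4
    D  -4    0    0    2
    E   4   -1    2    0

Candidate y = [2, 1, 2, 2, 2]; check y·C column-wise:
  col T0: 2·0 + 1·0 + 2·0 + 2·-4 + 2·4 = 0
  col T1: 2·0 + 1·2 + 2·0 + 2·0 + 2·-1 = 0
  col T2: 2·-3 + 1·2 + 2·0 + 2·0 + 2·2 = 0
  col T3: 2·0 + 1·4 + 2·-4 + 2·2 + 2·0 = 0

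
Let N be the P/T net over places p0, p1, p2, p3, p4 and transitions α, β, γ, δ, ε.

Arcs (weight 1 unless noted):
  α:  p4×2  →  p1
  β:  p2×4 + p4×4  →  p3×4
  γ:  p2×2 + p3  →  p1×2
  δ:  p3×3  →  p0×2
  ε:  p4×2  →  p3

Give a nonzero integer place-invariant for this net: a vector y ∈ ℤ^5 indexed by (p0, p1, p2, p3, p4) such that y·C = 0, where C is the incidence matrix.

Incidence matrix C (rows=places, cols=transitions):
        α    β    γ    δ    ε
   p0   0    0    0    2    0
   p1   1    0    2    0    0
   p2   0   -4   -2    0    0
   p3   0    4   -1   -3    1
   p4  -2   -4    0    0   -2

Candidate y = [3, 2, 1, 2, 1]; check y·C column-wise:
  col α: 3·0 + 2·1 + 1·0 + 2·0 + 1·-2 = 0
  col β: 3·0 + 2·0 + 1·-4 + 2·4 + 1·-4 = 0
  col γ: 3·0 + 2·2 + 1·-2 + 2·-1 + 1·0 = 0
  col δ: 3·2 + 2·0 + 1·0 + 2·-3 + 1·0 = 0
  col ε: 3·0 + 2·0 + 1·0 + 2·1 + 1·-2 = 0

y = (p0:3, p1:2, p2:1, p3:2, p4:1)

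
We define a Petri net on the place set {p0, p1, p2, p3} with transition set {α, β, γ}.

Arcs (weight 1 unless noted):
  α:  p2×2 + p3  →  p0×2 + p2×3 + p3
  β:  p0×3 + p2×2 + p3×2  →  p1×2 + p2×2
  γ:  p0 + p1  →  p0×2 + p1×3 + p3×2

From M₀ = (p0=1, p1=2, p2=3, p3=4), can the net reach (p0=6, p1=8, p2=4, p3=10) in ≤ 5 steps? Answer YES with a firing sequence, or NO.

step 1: fire α:  (p0=1, p1=2, p2=3, p3=4) → (p0=3, p1=2, p2=4, p3=4)
step 2: fire γ:  (p0=3, p1=2, p2=4, p3=4) → (p0=4, p1=4, p2=4, p3=6)
step 3: fire γ:  (p0=4, p1=4, p2=4, p3=6) → (p0=5, p1=6, p2=4, p3=8)
step 4: fire γ:  (p0=5, p1=6, p2=4, p3=8) → (p0=6, p1=8, p2=4, p3=10)

YES — reachable via ⟨α, γ, γ, γ⟩ (4 firings)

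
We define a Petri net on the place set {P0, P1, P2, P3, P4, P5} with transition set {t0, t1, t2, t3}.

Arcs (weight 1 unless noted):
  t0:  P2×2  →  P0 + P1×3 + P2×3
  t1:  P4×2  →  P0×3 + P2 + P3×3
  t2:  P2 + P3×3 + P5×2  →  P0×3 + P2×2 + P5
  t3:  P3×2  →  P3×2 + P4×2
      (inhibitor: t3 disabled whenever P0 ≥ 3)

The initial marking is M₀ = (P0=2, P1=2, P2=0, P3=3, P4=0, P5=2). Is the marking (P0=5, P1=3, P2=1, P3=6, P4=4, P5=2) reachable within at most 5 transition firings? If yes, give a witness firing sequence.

NO — not reachable within 5 firings

depth 0: 1 marking
depth 1: 2 markings reached so far
depth 2: 4 markings reached so far
depth 3: 7 markings reached so far
depth 4: 12 markings reached so far
depth 5: 20 markings reached so far
target is not among the 20 markings reachable within 5 steps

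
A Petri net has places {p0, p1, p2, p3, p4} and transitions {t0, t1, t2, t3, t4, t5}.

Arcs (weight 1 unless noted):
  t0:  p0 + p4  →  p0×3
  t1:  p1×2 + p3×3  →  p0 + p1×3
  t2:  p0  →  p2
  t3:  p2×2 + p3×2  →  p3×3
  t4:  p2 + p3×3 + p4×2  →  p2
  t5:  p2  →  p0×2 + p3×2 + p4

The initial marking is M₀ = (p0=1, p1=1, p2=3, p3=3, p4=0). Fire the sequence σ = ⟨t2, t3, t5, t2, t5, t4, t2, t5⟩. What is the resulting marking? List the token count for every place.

(p0=4, p1=1, p2=1, p3=7, p4=1)

step 1: fire t2:  (p0=1, p1=1, p2=3, p3=3, p4=0) → (p0=0, p1=1, p2=4, p3=3, p4=0)
step 2: fire t3:  (p0=0, p1=1, p2=4, p3=3, p4=0) → (p0=0, p1=1, p2=2, p3=4, p4=0)
step 3: fire t5:  (p0=0, p1=1, p2=2, p3=4, p4=0) → (p0=2, p1=1, p2=1, p3=6, p4=1)
step 4: fire t2:  (p0=2, p1=1, p2=1, p3=6, p4=1) → (p0=1, p1=1, p2=2, p3=6, p4=1)
step 5: fire t5:  (p0=1, p1=1, p2=2, p3=6, p4=1) → (p0=3, p1=1, p2=1, p3=8, p4=2)
step 6: fire t4:  (p0=3, p1=1, p2=1, p3=8, p4=2) → (p0=3, p1=1, p2=1, p3=5, p4=0)
step 7: fire t2:  (p0=3, p1=1, p2=1, p3=5, p4=0) → (p0=2, p1=1, p2=2, p3=5, p4=0)
step 8: fire t5:  (p0=2, p1=1, p2=2, p3=5, p4=0) → (p0=4, p1=1, p2=1, p3=7, p4=1)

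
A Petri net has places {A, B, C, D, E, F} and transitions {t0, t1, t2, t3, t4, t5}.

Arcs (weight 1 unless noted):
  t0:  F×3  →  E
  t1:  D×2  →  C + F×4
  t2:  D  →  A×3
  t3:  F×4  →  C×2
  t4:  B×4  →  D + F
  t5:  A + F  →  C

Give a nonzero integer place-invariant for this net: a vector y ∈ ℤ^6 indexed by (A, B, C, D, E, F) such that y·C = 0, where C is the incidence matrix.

y = (A:1, B:1, C:2, D:3, E:3, F:1)

Incidence matrix C (rows=places, cols=transitions):
       t0   t1   t2   t3   t4   t5
    A   0    0    3    0    0   -1
    B   0    0    0    0   -4    0
    C   0    1    0    2    0    1
    D   0   -2   -1    0    1    0
    E   1    0    0    0    0    0
    F  -3    4    0   -4    1   -1

Candidate y = [1, 1, 2, 3, 3, 1]; check y·C column-wise:
  col t0: 1·0 + 1·0 + 2·0 + 3·0 + 3·1 + 1·-3 = 0
  col t1: 1·0 + 1·0 + 2·1 + 3·-2 + 3·0 + 1·4 = 0
  col t2: 1·3 + 1·0 + 2·0 + 3·-1 + 3·0 + 1·0 = 0
  col t3: 1·0 + 1·0 + 2·2 + 3·0 + 3·0 + 1·-4 = 0
  col t4: 1·0 + 1·-4 + 2·0 + 3·1 + 3·0 + 1·1 = 0
  col t5: 1·-1 + 1·0 + 2·1 + 3·0 + 3·0 + 1·-1 = 0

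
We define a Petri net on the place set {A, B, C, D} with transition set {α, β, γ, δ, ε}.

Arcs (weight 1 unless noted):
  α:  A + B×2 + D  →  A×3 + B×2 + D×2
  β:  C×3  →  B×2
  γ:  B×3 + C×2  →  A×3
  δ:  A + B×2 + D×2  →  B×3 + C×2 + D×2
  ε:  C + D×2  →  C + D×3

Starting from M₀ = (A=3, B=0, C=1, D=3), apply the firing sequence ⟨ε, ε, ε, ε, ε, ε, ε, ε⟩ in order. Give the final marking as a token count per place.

(A=3, B=0, C=1, D=11)

step 1: fire ε:  (A=3, B=0, C=1, D=3) → (A=3, B=0, C=1, D=4)
step 2: fire ε:  (A=3, B=0, C=1, D=4) → (A=3, B=0, C=1, D=5)
step 3: fire ε:  (A=3, B=0, C=1, D=5) → (A=3, B=0, C=1, D=6)
step 4: fire ε:  (A=3, B=0, C=1, D=6) → (A=3, B=0, C=1, D=7)
step 5: fire ε:  (A=3, B=0, C=1, D=7) → (A=3, B=0, C=1, D=8)
step 6: fire ε:  (A=3, B=0, C=1, D=8) → (A=3, B=0, C=1, D=9)
step 7: fire ε:  (A=3, B=0, C=1, D=9) → (A=3, B=0, C=1, D=10)
step 8: fire ε:  (A=3, B=0, C=1, D=10) → (A=3, B=0, C=1, D=11)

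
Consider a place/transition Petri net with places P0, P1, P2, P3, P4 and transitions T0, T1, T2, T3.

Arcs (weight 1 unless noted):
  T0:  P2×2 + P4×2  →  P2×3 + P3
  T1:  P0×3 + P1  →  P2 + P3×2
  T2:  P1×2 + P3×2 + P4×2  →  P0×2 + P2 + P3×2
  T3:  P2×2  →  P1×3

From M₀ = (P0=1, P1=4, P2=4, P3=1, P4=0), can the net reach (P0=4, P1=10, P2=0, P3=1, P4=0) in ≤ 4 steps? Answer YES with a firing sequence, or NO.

depth 0: 1 marking
depth 1: 2 markings reached so far
depth 2: 3 markings reached so far
depth 3: 3 markings reached so far
(frontier empty at depth 3; search complete)
target is not among the 3 markings reachable within 4 steps

NO — not reachable within 4 firings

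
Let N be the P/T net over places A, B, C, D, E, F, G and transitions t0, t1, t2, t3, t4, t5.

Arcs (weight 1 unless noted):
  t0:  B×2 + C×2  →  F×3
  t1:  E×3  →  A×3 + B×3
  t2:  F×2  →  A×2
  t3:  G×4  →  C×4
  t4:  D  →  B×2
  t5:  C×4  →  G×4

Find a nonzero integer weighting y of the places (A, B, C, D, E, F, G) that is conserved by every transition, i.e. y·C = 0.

Incidence matrix C (rows=places, cols=transitions):
       t0   t1   t2   t3   t4   t5
    A   0    3    2    0    0    0
    B  -2    3    0    0    2    0
    C  -2    0    0    4    0   -4
    D   0    0    0    0   -1    0
    E   0   -3    0    0    0    0
    F   3    0   -2    0    0    0
    G   0    0    0   -4    0    4

Candidate y = [2, 3, 0, 6, 5, 2, 0]; check y·C column-wise:
  col t0: 2·0 + 3·-2 + 0·-2 + 6·0 + 5·0 + 2·3 = 0
  col t1: 2·3 + 3·3 + 6·0 + 5·-3 + 2·0 = 0
  col t2: 2·2 + 3·0 + 6·0 + 5·0 + 2·-2 = 0
  col t3: 2·0 + 3·0 + 0·4 + 6·0 + 5·0 + 2·0 + 0·-4 = 0
  col t4: 2·0 + 3·2 + 6·-1 + 5·0 + 2·0 = 0
  col t5: 2·0 + 3·0 + 0·-4 + 6·0 + 5·0 + 2·0 + 0·4 = 0

y = (A:2, B:3, C:0, D:6, E:5, F:2, G:0)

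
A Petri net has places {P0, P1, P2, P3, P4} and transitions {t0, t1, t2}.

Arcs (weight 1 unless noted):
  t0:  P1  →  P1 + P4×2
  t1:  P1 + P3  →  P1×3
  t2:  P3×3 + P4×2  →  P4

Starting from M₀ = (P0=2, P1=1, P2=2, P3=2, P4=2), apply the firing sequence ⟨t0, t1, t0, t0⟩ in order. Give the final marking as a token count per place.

(P0=2, P1=3, P2=2, P3=1, P4=8)

step 1: fire t0:  (P0=2, P1=1, P2=2, P3=2, P4=2) → (P0=2, P1=1, P2=2, P3=2, P4=4)
step 2: fire t1:  (P0=2, P1=1, P2=2, P3=2, P4=4) → (P0=2, P1=3, P2=2, P3=1, P4=4)
step 3: fire t0:  (P0=2, P1=3, P2=2, P3=1, P4=4) → (P0=2, P1=3, P2=2, P3=1, P4=6)
step 4: fire t0:  (P0=2, P1=3, P2=2, P3=1, P4=6) → (P0=2, P1=3, P2=2, P3=1, P4=8)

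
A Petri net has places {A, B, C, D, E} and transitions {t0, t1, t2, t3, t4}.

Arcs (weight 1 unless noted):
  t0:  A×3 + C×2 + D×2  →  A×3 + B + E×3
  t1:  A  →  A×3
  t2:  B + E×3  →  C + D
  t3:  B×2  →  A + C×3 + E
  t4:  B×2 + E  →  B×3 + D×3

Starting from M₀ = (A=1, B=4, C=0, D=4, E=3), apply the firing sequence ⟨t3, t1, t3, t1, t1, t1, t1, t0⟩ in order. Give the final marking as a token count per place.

step 1: fire t3:  (A=1, B=4, C=0, D=4, E=3) → (A=2, B=2, C=3, D=4, E=4)
step 2: fire t1:  (A=2, B=2, C=3, D=4, E=4) → (A=4, B=2, C=3, D=4, E=4)
step 3: fire t3:  (A=4, B=2, C=3, D=4, E=4) → (A=5, B=0, C=6, D=4, E=5)
step 4: fire t1:  (A=5, B=0, C=6, D=4, E=5) → (A=7, B=0, C=6, D=4, E=5)
step 5: fire t1:  (A=7, B=0, C=6, D=4, E=5) → (A=9, B=0, C=6, D=4, E=5)
step 6: fire t1:  (A=9, B=0, C=6, D=4, E=5) → (A=11, B=0, C=6, D=4, E=5)
step 7: fire t1:  (A=11, B=0, C=6, D=4, E=5) → (A=13, B=0, C=6, D=4, E=5)
step 8: fire t0:  (A=13, B=0, C=6, D=4, E=5) → (A=13, B=1, C=4, D=2, E=8)

(A=13, B=1, C=4, D=2, E=8)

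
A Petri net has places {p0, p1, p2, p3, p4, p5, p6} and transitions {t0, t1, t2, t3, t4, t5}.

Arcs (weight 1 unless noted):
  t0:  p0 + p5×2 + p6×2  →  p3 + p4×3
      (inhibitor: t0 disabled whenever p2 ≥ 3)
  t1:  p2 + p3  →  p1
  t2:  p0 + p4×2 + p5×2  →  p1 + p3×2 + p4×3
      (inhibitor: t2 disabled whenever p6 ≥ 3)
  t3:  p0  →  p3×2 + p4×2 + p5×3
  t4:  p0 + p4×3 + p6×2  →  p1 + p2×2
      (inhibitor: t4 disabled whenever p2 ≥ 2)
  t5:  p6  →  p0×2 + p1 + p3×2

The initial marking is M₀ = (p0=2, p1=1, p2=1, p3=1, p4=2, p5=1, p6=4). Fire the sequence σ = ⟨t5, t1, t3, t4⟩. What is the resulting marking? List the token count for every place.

step 1: fire t5:  (p0=2, p1=1, p2=1, p3=1, p4=2, p5=1, p6=4) → (p0=4, p1=2, p2=1, p3=3, p4=2, p5=1, p6=3)
step 2: fire t1:  (p0=4, p1=2, p2=1, p3=3, p4=2, p5=1, p6=3) → (p0=4, p1=3, p2=0, p3=2, p4=2, p5=1, p6=3)
step 3: fire t3:  (p0=4, p1=3, p2=0, p3=2, p4=2, p5=1, p6=3) → (p0=3, p1=3, p2=0, p3=4, p4=4, p5=4, p6=3)
step 4: fire t4:  (p0=3, p1=3, p2=0, p3=4, p4=4, p5=4, p6=3) → (p0=2, p1=4, p2=2, p3=4, p4=1, p5=4, p6=1)

(p0=2, p1=4, p2=2, p3=4, p4=1, p5=4, p6=1)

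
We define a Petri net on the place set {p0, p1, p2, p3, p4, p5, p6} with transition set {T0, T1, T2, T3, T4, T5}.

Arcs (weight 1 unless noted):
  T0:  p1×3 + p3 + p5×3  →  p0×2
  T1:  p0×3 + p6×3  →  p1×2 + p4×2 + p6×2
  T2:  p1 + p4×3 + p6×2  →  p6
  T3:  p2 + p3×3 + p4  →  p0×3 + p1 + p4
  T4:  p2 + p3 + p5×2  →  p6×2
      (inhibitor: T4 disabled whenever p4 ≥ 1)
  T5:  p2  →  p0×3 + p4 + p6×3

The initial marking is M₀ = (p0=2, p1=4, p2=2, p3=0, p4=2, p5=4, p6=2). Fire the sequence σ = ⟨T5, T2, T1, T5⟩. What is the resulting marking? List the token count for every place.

step 1: fire T5:  (p0=2, p1=4, p2=2, p3=0, p4=2, p5=4, p6=2) → (p0=5, p1=4, p2=1, p3=0, p4=3, p5=4, p6=5)
step 2: fire T2:  (p0=5, p1=4, p2=1, p3=0, p4=3, p5=4, p6=5) → (p0=5, p1=3, p2=1, p3=0, p4=0, p5=4, p6=4)
step 3: fire T1:  (p0=5, p1=3, p2=1, p3=0, p4=0, p5=4, p6=4) → (p0=2, p1=5, p2=1, p3=0, p4=2, p5=4, p6=3)
step 4: fire T5:  (p0=2, p1=5, p2=1, p3=0, p4=2, p5=4, p6=3) → (p0=5, p1=5, p2=0, p3=0, p4=3, p5=4, p6=6)

(p0=5, p1=5, p2=0, p3=0, p4=3, p5=4, p6=6)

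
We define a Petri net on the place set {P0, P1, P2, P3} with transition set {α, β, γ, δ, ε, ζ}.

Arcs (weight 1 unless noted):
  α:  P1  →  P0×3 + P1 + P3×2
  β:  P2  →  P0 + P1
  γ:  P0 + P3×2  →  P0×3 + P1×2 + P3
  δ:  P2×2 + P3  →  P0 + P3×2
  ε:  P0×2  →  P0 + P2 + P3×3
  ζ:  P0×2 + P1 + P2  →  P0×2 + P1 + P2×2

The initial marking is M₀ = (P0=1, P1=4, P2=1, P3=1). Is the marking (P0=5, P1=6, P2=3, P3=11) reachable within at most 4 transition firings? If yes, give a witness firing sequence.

depth 0: 1 marking
depth 1: 3 markings reached so far
depth 2: 9 markings reached so far
depth 3: 27 markings reached so far
depth 4: 70 markings reached so far
target is not among the 70 markings reachable within 4 steps

NO — not reachable within 4 firings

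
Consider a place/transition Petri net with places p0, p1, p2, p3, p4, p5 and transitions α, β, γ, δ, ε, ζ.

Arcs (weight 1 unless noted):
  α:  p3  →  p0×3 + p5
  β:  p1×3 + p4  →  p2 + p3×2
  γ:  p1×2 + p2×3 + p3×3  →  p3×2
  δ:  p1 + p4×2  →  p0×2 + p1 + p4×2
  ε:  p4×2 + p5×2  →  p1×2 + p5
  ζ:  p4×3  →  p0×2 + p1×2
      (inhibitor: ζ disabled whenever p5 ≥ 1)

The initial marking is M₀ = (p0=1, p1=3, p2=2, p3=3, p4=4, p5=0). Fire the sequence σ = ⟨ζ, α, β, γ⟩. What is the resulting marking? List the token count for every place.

(p0=6, p1=0, p2=0, p3=3, p4=0, p5=1)

step 1: fire ζ:  (p0=1, p1=3, p2=2, p3=3, p4=4, p5=0) → (p0=3, p1=5, p2=2, p3=3, p4=1, p5=0)
step 2: fire α:  (p0=3, p1=5, p2=2, p3=3, p4=1, p5=0) → (p0=6, p1=5, p2=2, p3=2, p4=1, p5=1)
step 3: fire β:  (p0=6, p1=5, p2=2, p3=2, p4=1, p5=1) → (p0=6, p1=2, p2=3, p3=4, p4=0, p5=1)
step 4: fire γ:  (p0=6, p1=2, p2=3, p3=4, p4=0, p5=1) → (p0=6, p1=0, p2=0, p3=3, p4=0, p5=1)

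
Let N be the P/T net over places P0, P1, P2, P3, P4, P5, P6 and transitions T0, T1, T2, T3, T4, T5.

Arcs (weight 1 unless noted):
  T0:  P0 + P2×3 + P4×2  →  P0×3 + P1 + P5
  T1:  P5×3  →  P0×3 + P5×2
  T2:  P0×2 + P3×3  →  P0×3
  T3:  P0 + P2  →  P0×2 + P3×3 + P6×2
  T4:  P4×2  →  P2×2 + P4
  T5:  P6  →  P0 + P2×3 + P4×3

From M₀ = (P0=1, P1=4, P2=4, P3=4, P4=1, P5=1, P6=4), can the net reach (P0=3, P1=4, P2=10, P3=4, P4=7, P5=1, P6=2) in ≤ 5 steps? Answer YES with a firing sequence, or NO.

YES — reachable via ⟨T5, T5⟩ (2 firings)

step 1: fire T5:  (P0=1, P1=4, P2=4, P3=4, P4=1, P5=1, P6=4) → (P0=2, P1=4, P2=7, P3=4, P4=4, P5=1, P6=3)
step 2: fire T5:  (P0=2, P1=4, P2=7, P3=4, P4=4, P5=1, P6=3) → (P0=3, P1=4, P2=10, P3=4, P4=7, P5=1, P6=2)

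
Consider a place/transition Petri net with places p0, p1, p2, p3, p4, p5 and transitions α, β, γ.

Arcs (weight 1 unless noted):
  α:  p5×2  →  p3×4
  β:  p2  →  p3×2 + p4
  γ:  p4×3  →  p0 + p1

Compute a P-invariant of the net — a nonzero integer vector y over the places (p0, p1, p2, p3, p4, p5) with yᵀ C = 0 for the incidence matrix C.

y = (p0:1, p1:-1, p2:0, p3:0, p4:0, p5:0)

Incidence matrix C (rows=places, cols=transitions):
        α    β    γ
   p0   0    0    1
   p1   0    0    1
   p2   0   -1    0
   p3   4    2    0
   p4   0    1   -3
   p5  -2    0    0

Candidate y = [1, -1, 0, 0, 0, 0]; check y·C column-wise:
  col α: 1·0 + -1·0 + 0·4 + 0·-2 = 0
  col β: 1·0 + -1·0 + 0·-1 + 0·2 + 0·1 = 0
  col γ: 1·1 + -1·1 + 0·-3 = 0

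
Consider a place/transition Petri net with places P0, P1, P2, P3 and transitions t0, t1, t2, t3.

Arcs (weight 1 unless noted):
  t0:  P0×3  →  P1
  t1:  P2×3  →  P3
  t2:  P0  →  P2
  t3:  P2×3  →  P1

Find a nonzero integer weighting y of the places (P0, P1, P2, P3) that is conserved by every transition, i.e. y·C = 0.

Incidence matrix C (rows=places, cols=transitions):
       t0   t1   t2   t3
   P0  -3    0   -1    0
   P1   1    0    0    1
   P2   0   -3    1   -3
   P3   0    1    0    0

Candidate y = [1, 3, 1, 3]; check y·C column-wise:
  col t0: 1·-3 + 3·1 + 1·0 + 3·0 = 0
  col t1: 1·0 + 3·0 + 1·-3 + 3·1 = 0
  col t2: 1·-1 + 3·0 + 1·1 + 3·0 = 0
  col t3: 1·0 + 3·1 + 1·-3 + 3·0 = 0

y = (P0:1, P1:3, P2:1, P3:3)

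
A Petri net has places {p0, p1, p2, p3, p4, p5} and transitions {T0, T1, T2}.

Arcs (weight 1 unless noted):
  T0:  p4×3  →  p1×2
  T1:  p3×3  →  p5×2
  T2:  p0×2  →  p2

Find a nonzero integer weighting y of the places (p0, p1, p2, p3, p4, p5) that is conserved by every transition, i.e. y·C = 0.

Incidence matrix C (rows=places, cols=transitions):
       T0   T1   T2
   p0   0    0   -2
   p1   2    0    0
   p2   0    0    1
   p3   0   -3    0
   p4  -3    0    0
   p5   0    2    0

Candidate y = [1, 0, 2, 0, 0, 0]; check y·C column-wise:
  col T0: 1·0 + 0·2 + 2·0 + 0·-3 = 0
  col T1: 1·0 + 2·0 + 0·-3 + 0·2 = 0
  col T2: 1·-2 + 2·1 = 0

y = (p0:1, p1:0, p2:2, p3:0, p4:0, p5:0)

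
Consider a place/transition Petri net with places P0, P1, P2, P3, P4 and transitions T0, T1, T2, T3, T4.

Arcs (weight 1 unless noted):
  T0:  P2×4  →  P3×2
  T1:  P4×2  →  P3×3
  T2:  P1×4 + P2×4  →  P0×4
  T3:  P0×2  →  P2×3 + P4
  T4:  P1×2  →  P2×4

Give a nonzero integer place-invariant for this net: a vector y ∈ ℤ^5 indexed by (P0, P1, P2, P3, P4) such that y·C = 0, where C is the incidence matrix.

y = (P0:3, P1:2, P2:1, P3:2, P4:3)

Incidence matrix C (rows=places, cols=transitions):
       T0   T1   T2   T3   T4
   P0   0    0    4   -2    0
   P1   0    0   -4    0   -2
   P2  -4    0   -4    3    4
   P3   2    3    0    0    0
   P4   0   -2    0    1    0

Candidate y = [3, 2, 1, 2, 3]; check y·C column-wise:
  col T0: 3·0 + 2·0 + 1·-4 + 2·2 + 3·0 = 0
  col T1: 3·0 + 2·0 + 1·0 + 2·3 + 3·-2 = 0
  col T2: 3·4 + 2·-4 + 1·-4 + 2·0 + 3·0 = 0
  col T3: 3·-2 + 2·0 + 1·3 + 2·0 + 3·1 = 0
  col T4: 3·0 + 2·-2 + 1·4 + 2·0 + 3·0 = 0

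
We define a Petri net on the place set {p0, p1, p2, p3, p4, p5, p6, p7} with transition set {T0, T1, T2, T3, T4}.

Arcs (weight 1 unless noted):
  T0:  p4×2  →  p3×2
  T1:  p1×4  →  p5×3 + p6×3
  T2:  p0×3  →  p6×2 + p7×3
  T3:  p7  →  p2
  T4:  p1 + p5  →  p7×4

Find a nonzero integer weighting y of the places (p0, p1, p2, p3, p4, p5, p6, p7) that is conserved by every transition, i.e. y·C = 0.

y = (p0:0, p1:0, p2:0, p3:1, p4:1, p5:0, p6:0, p7:0)

Incidence matrix C (rows=places, cols=transitions):
       T0   T1   T2   T3   T4
   p0   0    0   -3    0    0
   p1   0   -4    0    0   -1
   p2   0    0    0    1    0
   p3   2    0    0    0    0
   p4  -2    0    0    0    0
   p5   0    3    0    0   -1
   p6   0    3    2    0    0
   p7   0    0    3   -1    4

Candidate y = [0, 0, 0, 1, 1, 0, 0, 0]; check y·C column-wise:
  col T0: 1·2 + 1·-2 = 0
  col T1: 0·-4 + 1·0 + 1·0 + 0·3 + 0·3 = 0
  col T2: 0·-3 + 1·0 + 1·0 + 0·2 + 0·3 = 0
  col T3: 0·1 + 1·0 + 1·0 + 0·-1 = 0
  col T4: 0·-1 + 1·0 + 1·0 + 0·-1 + 0·4 = 0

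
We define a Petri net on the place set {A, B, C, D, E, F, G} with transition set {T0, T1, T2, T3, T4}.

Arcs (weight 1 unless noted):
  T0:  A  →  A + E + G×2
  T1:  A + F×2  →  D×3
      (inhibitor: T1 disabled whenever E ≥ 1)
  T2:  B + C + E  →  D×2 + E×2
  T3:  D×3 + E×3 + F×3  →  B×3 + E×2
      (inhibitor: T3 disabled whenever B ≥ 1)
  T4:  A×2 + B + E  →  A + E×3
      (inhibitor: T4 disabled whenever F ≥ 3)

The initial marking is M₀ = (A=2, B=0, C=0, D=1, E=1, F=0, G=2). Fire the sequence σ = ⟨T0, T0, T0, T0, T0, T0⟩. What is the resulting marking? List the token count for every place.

step 1: fire T0:  (A=2, B=0, C=0, D=1, E=1, F=0, G=2) → (A=2, B=0, C=0, D=1, E=2, F=0, G=4)
step 2: fire T0:  (A=2, B=0, C=0, D=1, E=2, F=0, G=4) → (A=2, B=0, C=0, D=1, E=3, F=0, G=6)
step 3: fire T0:  (A=2, B=0, C=0, D=1, E=3, F=0, G=6) → (A=2, B=0, C=0, D=1, E=4, F=0, G=8)
step 4: fire T0:  (A=2, B=0, C=0, D=1, E=4, F=0, G=8) → (A=2, B=0, C=0, D=1, E=5, F=0, G=10)
step 5: fire T0:  (A=2, B=0, C=0, D=1, E=5, F=0, G=10) → (A=2, B=0, C=0, D=1, E=6, F=0, G=12)
step 6: fire T0:  (A=2, B=0, C=0, D=1, E=6, F=0, G=12) → (A=2, B=0, C=0, D=1, E=7, F=0, G=14)

(A=2, B=0, C=0, D=1, E=7, F=0, G=14)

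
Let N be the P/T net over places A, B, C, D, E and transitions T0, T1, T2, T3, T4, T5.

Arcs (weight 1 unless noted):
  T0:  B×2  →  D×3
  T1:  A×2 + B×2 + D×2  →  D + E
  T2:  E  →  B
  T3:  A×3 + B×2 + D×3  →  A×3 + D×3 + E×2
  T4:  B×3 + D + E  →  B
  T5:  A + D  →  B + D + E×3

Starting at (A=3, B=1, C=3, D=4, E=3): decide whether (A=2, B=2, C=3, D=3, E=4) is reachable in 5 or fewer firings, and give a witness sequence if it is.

depth 0: 1 marking
depth 1: 3 markings reached so far
depth 2: 11 markings reached so far
depth 3: 24 markings reached so far
depth 4: 37 markings reached so far
depth 5: 60 markings reached so far
target is not among the 60 markings reachable within 5 steps

NO — not reachable within 5 firings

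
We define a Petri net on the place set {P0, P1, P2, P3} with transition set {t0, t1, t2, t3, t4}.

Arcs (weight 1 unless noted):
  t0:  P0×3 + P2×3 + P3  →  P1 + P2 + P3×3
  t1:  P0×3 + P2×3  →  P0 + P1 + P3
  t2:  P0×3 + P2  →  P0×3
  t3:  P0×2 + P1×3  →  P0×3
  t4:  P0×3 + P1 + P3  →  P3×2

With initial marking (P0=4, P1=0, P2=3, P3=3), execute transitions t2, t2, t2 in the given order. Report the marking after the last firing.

(P0=4, P1=0, P2=0, P3=3)

step 1: fire t2:  (P0=4, P1=0, P2=3, P3=3) → (P0=4, P1=0, P2=2, P3=3)
step 2: fire t2:  (P0=4, P1=0, P2=2, P3=3) → (P0=4, P1=0, P2=1, P3=3)
step 3: fire t2:  (P0=4, P1=0, P2=1, P3=3) → (P0=4, P1=0, P2=0, P3=3)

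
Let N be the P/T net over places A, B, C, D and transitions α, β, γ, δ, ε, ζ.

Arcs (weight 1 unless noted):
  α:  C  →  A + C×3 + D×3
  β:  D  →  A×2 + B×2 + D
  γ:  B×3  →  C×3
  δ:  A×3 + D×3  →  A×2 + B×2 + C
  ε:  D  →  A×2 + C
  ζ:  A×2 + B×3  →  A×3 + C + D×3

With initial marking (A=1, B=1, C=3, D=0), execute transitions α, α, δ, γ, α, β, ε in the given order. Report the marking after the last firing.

(A=7, B=2, C=14, D=5)

step 1: fire α:  (A=1, B=1, C=3, D=0) → (A=2, B=1, C=5, D=3)
step 2: fire α:  (A=2, B=1, C=5, D=3) → (A=3, B=1, C=7, D=6)
step 3: fire δ:  (A=3, B=1, C=7, D=6) → (A=2, B=3, C=8, D=3)
step 4: fire γ:  (A=2, B=3, C=8, D=3) → (A=2, B=0, C=11, D=3)
step 5: fire α:  (A=2, B=0, C=11, D=3) → (A=3, B=0, C=13, D=6)
step 6: fire β:  (A=3, B=0, C=13, D=6) → (A=5, B=2, C=13, D=6)
step 7: fire ε:  (A=5, B=2, C=13, D=6) → (A=7, B=2, C=14, D=5)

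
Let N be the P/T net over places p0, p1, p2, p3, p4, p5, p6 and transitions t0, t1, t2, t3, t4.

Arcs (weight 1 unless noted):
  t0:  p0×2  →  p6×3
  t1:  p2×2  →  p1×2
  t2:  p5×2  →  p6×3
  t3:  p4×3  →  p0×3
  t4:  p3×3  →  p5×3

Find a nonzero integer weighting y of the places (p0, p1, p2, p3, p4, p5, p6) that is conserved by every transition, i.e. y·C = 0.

Incidence matrix C (rows=places, cols=transitions):
       t0   t1   t2   t3   t4
   p0  -2    0    0    3    0
   p1   0    2    0    0    0
   p2   0   -2    0    0    0
   p3   0    0    0    0   -3
   p4   0    0    0   -3    0
   p5   0    0   -2    0    3
   p6   3    0    3    0    0

Candidate y = [0, 1, 1, 0, 0, 0, 0]; check y·C column-wise:
  col t0: 0·-2 + 1·0 + 1·0 + 0·3 = 0
  col t1: 1·2 + 1·-2 = 0
  col t2: 1·0 + 1·0 + 0·-2 + 0·3 = 0
  col t3: 0·3 + 1·0 + 1·0 + 0·-3 = 0
  col t4: 1·0 + 1·0 + 0·-3 + 0·3 = 0

y = (p0:0, p1:1, p2:1, p3:0, p4:0, p5:0, p6:0)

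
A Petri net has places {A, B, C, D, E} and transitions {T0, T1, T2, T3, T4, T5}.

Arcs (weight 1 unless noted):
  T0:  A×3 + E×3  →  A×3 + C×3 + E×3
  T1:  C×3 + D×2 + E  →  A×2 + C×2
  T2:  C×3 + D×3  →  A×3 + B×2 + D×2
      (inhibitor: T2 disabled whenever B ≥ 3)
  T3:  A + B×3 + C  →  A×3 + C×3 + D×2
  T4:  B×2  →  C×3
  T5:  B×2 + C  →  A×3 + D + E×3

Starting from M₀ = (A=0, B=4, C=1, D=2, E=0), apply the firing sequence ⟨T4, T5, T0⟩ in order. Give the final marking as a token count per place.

(A=3, B=0, C=6, D=3, E=3)

step 1: fire T4:  (A=0, B=4, C=1, D=2, E=0) → (A=0, B=2, C=4, D=2, E=0)
step 2: fire T5:  (A=0, B=2, C=4, D=2, E=0) → (A=3, B=0, C=3, D=3, E=3)
step 3: fire T0:  (A=3, B=0, C=3, D=3, E=3) → (A=3, B=0, C=6, D=3, E=3)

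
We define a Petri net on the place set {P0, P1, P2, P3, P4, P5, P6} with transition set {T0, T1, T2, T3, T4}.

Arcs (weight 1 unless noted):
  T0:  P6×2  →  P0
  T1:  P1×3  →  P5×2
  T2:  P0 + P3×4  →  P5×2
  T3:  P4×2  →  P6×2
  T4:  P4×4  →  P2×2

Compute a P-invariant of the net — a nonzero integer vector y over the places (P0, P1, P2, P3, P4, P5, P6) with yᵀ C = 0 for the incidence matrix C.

Incidence matrix C (rows=places, cols=transitions):
       T0   T1   T2   T3   T4
   P0   1    0   -1    0    0
   P1   0   -3    0    0    0
   P2   0    0    0    0    2
   P3   0    0   -4    0    0
   P4   0    0    0   -2   -4
   P5   0    2    2    0    0
   P6  -2    0    0    2    0

Candidate y = [0, 4, 0, 3, 0, 6, 0]; check y·C column-wise:
  col T0: 0·1 + 4·0 + 3·0 + 6·0 + 0·-2 = 0
  col T1: 4·-3 + 3·0 + 6·2 = 0
  col T2: 0·-1 + 4·0 + 3·-4 + 6·2 = 0
  col T3: 4·0 + 3·0 + 0·-2 + 6·0 + 0·2 = 0
  col T4: 4·0 + 0·2 + 3·0 + 0·-4 + 6·0 = 0

y = (P0:0, P1:4, P2:0, P3:3, P4:0, P5:6, P6:0)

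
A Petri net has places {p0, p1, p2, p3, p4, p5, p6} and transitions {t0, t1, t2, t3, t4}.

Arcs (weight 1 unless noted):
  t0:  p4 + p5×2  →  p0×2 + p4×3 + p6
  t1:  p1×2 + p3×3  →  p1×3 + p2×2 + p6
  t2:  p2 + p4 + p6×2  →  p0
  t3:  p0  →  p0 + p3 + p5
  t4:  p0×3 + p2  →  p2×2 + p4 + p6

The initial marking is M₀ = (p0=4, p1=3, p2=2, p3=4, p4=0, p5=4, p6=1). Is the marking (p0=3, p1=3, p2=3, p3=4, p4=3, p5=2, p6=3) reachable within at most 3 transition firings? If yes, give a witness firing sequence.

step 1: fire t4:  (p0=4, p1=3, p2=2, p3=4, p4=0, p5=4, p6=1) → (p0=1, p1=3, p2=3, p3=4, p4=1, p5=4, p6=2)
step 2: fire t0:  (p0=1, p1=3, p2=3, p3=4, p4=1, p5=4, p6=2) → (p0=3, p1=3, p2=3, p3=4, p4=3, p5=2, p6=3)

YES — reachable via ⟨t4, t0⟩ (2 firings)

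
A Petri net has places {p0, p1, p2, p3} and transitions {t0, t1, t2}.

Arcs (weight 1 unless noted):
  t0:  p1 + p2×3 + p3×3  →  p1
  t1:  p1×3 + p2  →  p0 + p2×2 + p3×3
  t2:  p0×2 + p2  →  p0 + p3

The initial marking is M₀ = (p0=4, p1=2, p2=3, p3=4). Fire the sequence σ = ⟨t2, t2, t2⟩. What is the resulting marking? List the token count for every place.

step 1: fire t2:  (p0=4, p1=2, p2=3, p3=4) → (p0=3, p1=2, p2=2, p3=5)
step 2: fire t2:  (p0=3, p1=2, p2=2, p3=5) → (p0=2, p1=2, p2=1, p3=6)
step 3: fire t2:  (p0=2, p1=2, p2=1, p3=6) → (p0=1, p1=2, p2=0, p3=7)

(p0=1, p1=2, p2=0, p3=7)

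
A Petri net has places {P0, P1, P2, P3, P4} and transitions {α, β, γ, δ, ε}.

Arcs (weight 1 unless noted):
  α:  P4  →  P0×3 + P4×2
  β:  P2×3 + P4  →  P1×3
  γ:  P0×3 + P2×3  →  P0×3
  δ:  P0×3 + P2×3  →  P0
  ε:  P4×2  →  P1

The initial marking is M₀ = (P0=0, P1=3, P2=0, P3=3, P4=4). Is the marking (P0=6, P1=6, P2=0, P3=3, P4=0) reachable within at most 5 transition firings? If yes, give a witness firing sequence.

YES — reachable via ⟨α, α, ε, ε, ε⟩ (5 firings)

step 1: fire α:  (P0=0, P1=3, P2=0, P3=3, P4=4) → (P0=3, P1=3, P2=0, P3=3, P4=5)
step 2: fire α:  (P0=3, P1=3, P2=0, P3=3, P4=5) → (P0=6, P1=3, P2=0, P3=3, P4=6)
step 3: fire ε:  (P0=6, P1=3, P2=0, P3=3, P4=6) → (P0=6, P1=4, P2=0, P3=3, P4=4)
step 4: fire ε:  (P0=6, P1=4, P2=0, P3=3, P4=4) → (P0=6, P1=5, P2=0, P3=3, P4=2)
step 5: fire ε:  (P0=6, P1=5, P2=0, P3=3, P4=2) → (P0=6, P1=6, P2=0, P3=3, P4=0)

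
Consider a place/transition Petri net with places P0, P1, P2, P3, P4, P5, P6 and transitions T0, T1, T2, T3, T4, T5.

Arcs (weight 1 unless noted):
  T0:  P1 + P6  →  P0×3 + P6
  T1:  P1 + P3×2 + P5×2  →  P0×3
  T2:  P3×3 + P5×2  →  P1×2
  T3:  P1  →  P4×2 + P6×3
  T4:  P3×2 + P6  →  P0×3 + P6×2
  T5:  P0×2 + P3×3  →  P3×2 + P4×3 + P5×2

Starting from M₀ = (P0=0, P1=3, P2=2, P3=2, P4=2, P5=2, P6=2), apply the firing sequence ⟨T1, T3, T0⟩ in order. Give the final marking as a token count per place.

(P0=6, P1=0, P2=2, P3=0, P4=4, P5=0, P6=5)

step 1: fire T1:  (P0=0, P1=3, P2=2, P3=2, P4=2, P5=2, P6=2) → (P0=3, P1=2, P2=2, P3=0, P4=2, P5=0, P6=2)
step 2: fire T3:  (P0=3, P1=2, P2=2, P3=0, P4=2, P5=0, P6=2) → (P0=3, P1=1, P2=2, P3=0, P4=4, P5=0, P6=5)
step 3: fire T0:  (P0=3, P1=1, P2=2, P3=0, P4=4, P5=0, P6=5) → (P0=6, P1=0, P2=2, P3=0, P4=4, P5=0, P6=5)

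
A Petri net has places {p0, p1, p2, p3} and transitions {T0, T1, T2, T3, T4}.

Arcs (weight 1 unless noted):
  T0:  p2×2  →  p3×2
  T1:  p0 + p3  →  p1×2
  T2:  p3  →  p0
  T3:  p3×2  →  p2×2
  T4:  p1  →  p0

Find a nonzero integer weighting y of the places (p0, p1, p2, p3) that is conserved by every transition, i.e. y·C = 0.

y = (p0:1, p1:1, p2:1, p3:1)

Incidence matrix C (rows=places, cols=transitions):
       T0   T1   T2   T3   T4
   p0   0   -1    1    0    1
   p1   0    2    0    0   -1
   p2  -2    0    0    2    0
   p3   2   -1   -1   -2    0

Candidate y = [1, 1, 1, 1]; check y·C column-wise:
  col T0: 1·0 + 1·0 + 1·-2 + 1·2 = 0
  col T1: 1·-1 + 1·2 + 1·0 + 1·-1 = 0
  col T2: 1·1 + 1·0 + 1·0 + 1·-1 = 0
  col T3: 1·0 + 1·0 + 1·2 + 1·-2 = 0
  col T4: 1·1 + 1·-1 + 1·0 + 1·0 = 0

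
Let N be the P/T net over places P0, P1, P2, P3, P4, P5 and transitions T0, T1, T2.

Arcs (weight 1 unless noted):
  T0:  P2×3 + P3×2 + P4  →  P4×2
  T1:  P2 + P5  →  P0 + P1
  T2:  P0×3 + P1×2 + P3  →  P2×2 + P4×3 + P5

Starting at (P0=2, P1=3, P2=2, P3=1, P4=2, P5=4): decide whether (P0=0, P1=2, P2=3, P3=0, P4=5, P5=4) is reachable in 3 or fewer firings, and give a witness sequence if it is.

YES — reachable via ⟨T1, T2⟩ (2 firings)

step 1: fire T1:  (P0=2, P1=3, P2=2, P3=1, P4=2, P5=4) → (P0=3, P1=4, P2=1, P3=1, P4=2, P5=3)
step 2: fire T2:  (P0=3, P1=4, P2=1, P3=1, P4=2, P5=3) → (P0=0, P1=2, P2=3, P3=0, P4=5, P5=4)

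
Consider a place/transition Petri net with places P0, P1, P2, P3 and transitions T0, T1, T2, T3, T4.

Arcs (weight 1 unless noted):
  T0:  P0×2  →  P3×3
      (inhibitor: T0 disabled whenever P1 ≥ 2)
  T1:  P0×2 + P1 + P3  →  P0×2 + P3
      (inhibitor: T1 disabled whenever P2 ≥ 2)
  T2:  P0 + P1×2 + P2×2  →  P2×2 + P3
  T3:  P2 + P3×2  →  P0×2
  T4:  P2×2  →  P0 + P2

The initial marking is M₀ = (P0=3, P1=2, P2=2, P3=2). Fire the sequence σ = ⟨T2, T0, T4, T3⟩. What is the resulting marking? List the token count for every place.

step 1: fire T2:  (P0=3, P1=2, P2=2, P3=2) → (P0=2, P1=0, P2=2, P3=3)
step 2: fire T0:  (P0=2, P1=0, P2=2, P3=3) → (P0=0, P1=0, P2=2, P3=6)
step 3: fire T4:  (P0=0, P1=0, P2=2, P3=6) → (P0=1, P1=0, P2=1, P3=6)
step 4: fire T3:  (P0=1, P1=0, P2=1, P3=6) → (P0=3, P1=0, P2=0, P3=4)

(P0=3, P1=0, P2=0, P3=4)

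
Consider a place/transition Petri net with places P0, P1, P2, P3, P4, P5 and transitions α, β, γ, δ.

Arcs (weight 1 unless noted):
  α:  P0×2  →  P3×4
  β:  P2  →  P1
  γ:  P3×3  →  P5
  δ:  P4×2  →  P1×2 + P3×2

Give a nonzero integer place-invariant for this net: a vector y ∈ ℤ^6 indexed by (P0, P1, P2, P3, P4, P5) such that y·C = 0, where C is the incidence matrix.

Incidence matrix C (rows=places, cols=transitions):
        α    β    γ    δ
   P0  -2    0    0    0
   P1   0    1    0    2
   P2   0   -1    0    0
   P3   4    0   -3    2
   P4   0    0    0   -2
   P5   0    0    1    0

Candidate y = [0, 1, 1, 0, 1, 0]; check y·C column-wise:
  col α: 0·-2 + 1·0 + 1·0 + 0·4 + 1·0 = 0
  col β: 1·1 + 1·-1 + 1·0 = 0
  col γ: 1·0 + 1·0 + 0·-3 + 1·0 + 0·1 = 0
  col δ: 1·2 + 1·0 + 0·2 + 1·-2 = 0

y = (P0:0, P1:1, P2:1, P3:0, P4:1, P5:0)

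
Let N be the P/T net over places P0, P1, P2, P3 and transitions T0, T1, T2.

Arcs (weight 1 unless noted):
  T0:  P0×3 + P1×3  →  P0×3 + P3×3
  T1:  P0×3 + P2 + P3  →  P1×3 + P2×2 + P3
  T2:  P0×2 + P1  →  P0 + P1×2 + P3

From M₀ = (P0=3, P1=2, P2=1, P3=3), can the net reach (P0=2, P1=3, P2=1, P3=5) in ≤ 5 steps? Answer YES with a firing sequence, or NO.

NO — not reachable within 5 firings

depth 0: 1 marking
depth 1: 3 markings reached so far
depth 2: 4 markings reached so far
depth 3: 4 markings reached so far
(frontier empty at depth 3; search complete)
target is not among the 4 markings reachable within 5 steps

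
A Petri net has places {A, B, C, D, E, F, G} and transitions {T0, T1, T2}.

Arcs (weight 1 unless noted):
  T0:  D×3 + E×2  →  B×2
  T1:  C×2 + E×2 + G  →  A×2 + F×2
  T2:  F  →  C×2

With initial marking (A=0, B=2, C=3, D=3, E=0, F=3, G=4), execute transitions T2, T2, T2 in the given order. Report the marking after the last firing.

step 1: fire T2:  (A=0, B=2, C=3, D=3, E=0, F=3, G=4) → (A=0, B=2, C=5, D=3, E=0, F=2, G=4)
step 2: fire T2:  (A=0, B=2, C=5, D=3, E=0, F=2, G=4) → (A=0, B=2, C=7, D=3, E=0, F=1, G=4)
step 3: fire T2:  (A=0, B=2, C=7, D=3, E=0, F=1, G=4) → (A=0, B=2, C=9, D=3, E=0, F=0, G=4)

(A=0, B=2, C=9, D=3, E=0, F=0, G=4)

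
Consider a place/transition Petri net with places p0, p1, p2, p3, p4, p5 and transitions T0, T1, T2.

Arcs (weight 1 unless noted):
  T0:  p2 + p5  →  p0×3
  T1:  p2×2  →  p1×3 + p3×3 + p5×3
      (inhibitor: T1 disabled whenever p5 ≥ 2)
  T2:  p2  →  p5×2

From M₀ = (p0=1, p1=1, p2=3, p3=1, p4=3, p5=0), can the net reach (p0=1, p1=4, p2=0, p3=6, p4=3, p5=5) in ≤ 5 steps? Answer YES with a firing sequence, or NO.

depth 0: 1 marking
depth 1: 3 markings reached so far
depth 2: 7 markings reached so far
depth 3: 10 markings reached so far
depth 4: 10 markings reached so far
(frontier empty at depth 4; search complete)
target is not among the 10 markings reachable within 5 steps

NO — not reachable within 5 firings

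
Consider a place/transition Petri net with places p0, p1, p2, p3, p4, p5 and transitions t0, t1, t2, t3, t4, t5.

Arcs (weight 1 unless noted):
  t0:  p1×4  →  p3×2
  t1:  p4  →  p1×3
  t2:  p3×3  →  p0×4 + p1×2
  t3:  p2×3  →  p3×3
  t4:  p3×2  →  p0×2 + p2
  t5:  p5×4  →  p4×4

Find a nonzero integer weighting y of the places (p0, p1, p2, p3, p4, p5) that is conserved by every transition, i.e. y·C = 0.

Incidence matrix C (rows=places, cols=transitions):
       t0   t1   t2   t3   t4   t5
   p0   0    0    4    0    2    0
   p1  -4    3    2    0    0    0
   p2   0    0    0   -3    1    0
   p3   2    0   -3    3   -2    0
   p4   0   -1    0    0    0    4
   p5   0    0    0    0    0   -4

Candidate y = [1, 1, 2, 2, 3, 3]; check y·C column-wise:
  col t0: 1·0 + 1·-4 + 2·0 + 2·2 + 3·0 + 3·0 = 0
  col t1: 1·0 + 1·3 + 2·0 + 2·0 + 3·-1 + 3·0 = 0
  col t2: 1·4 + 1·2 + 2·0 + 2·-3 + 3·0 + 3·0 = 0
  col t3: 1·0 + 1·0 + 2·-3 + 2·3 + 3·0 + 3·0 = 0
  col t4: 1·2 + 1·0 + 2·1 + 2·-2 + 3·0 + 3·0 = 0
  col t5: 1·0 + 1·0 + 2·0 + 2·0 + 3·4 + 3·-4 = 0

y = (p0:1, p1:1, p2:2, p3:2, p4:3, p5:3)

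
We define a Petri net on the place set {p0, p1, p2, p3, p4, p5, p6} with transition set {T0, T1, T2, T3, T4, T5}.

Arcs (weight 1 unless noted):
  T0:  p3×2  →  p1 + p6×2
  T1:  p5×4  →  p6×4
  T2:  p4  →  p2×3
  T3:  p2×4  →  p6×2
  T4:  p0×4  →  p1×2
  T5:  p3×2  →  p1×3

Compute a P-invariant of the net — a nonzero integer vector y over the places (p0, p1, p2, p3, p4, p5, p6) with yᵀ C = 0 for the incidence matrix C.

y = (p0:1, p1:2, p2:1, p3:3, p4:3, p5:2, p6:2)

Incidence matrix C (rows=places, cols=transitions):
       T0   T1   T2   T3   T4   T5
   p0   0    0    0    0   -4    0
   p1   1    0    0    0    2    3
   p2   0    0    3   -4    0    0
   p3  -2    0    0    0    0   -2
   p4   0    0   -1    0    0    0
   p5   0   -4    0    0    0    0
   p6   2    4    0    2    0    0

Candidate y = [1, 2, 1, 3, 3, 2, 2]; check y·C column-wise:
  col T0: 1·0 + 2·1 + 1·0 + 3·-2 + 3·0 + 2·0 + 2·2 = 0
  col T1: 1·0 + 2·0 + 1·0 + 3·0 + 3·0 + 2·-4 + 2·4 = 0
  col T2: 1·0 + 2·0 + 1·3 + 3·0 + 3·-1 + 2·0 + 2·0 = 0
  col T3: 1·0 + 2·0 + 1·-4 + 3·0 + 3·0 + 2·0 + 2·2 = 0
  col T4: 1·-4 + 2·2 + 1·0 + 3·0 + 3·0 + 2·0 + 2·0 = 0
  col T5: 1·0 + 2·3 + 1·0 + 3·-2 + 3·0 + 2·0 + 2·0 = 0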